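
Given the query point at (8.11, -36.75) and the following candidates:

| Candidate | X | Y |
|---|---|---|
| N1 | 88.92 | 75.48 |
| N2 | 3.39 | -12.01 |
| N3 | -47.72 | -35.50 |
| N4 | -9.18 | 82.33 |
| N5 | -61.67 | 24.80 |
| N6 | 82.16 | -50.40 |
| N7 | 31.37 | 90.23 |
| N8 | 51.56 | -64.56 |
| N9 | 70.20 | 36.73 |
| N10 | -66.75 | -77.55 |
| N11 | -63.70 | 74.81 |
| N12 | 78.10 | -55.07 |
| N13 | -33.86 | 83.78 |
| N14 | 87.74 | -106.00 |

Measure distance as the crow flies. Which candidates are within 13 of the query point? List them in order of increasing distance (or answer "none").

Distances from (8.11, -36.75):
N1: 138.30
N2: 25.19
N3: 55.84
N4: 120.33
N5: 93.05
N6: 75.30
N7: 129.09
N8: 51.59
N9: 96.20
N10: 85.26
N11: 132.67
N12: 72.35
N13: 127.63
N14: 105.53
Threshold 13: none within range.

none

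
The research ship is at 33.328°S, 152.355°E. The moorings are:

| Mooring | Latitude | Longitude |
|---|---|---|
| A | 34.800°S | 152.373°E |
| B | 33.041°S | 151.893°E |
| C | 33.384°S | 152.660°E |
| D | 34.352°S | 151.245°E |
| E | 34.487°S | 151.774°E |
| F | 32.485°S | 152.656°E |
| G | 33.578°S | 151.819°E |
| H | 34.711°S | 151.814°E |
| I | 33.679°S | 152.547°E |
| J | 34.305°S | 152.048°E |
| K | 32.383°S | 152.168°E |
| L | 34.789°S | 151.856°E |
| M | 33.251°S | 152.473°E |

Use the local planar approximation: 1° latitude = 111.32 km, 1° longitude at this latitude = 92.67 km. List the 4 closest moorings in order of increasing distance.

Distances from 33.328°S, 152.355°E:
A: 163.872 km
B: 53.420 km
C: 28.944 km
D: 153.542 km
E: 139.803 km
F: 97.901 km
G: 56.936 km
H: 161.913 km
I: 42.934 km
J: 112.419 km
K: 106.615 km
L: 169.085 km
M: 13.894 km
Sorted: M (13.894 km) < C (28.944 km) < I (42.934 km) < B (53.420 km) < G (56.936 km) < F (97.901 km) < …

M, C, I, B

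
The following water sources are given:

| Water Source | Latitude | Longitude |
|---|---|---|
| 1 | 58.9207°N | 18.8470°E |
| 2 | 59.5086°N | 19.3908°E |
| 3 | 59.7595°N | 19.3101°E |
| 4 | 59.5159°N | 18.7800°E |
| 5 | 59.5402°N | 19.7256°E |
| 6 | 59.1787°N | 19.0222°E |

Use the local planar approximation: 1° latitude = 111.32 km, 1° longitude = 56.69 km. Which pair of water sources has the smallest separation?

2 and 5

Pairwise distances:
1–2: 72.3424 km
1–3: 96.9957 km
1–4: 66.3664 km
1–5: 85.0687 km
1–6: 30.3894 km
2–3: 28.3024 km
2–4: 34.6358 km
2–5: 19.3030 km
2–6: 42.2531 km
3–4: 40.4777 km
3–5: 33.9233 km
3–6: 66.6828 km
4–5: 53.6743 km
4–6: 39.9694 km
5–6: 56.6525 km
Closest pair: 2–5 at 19.3030 km.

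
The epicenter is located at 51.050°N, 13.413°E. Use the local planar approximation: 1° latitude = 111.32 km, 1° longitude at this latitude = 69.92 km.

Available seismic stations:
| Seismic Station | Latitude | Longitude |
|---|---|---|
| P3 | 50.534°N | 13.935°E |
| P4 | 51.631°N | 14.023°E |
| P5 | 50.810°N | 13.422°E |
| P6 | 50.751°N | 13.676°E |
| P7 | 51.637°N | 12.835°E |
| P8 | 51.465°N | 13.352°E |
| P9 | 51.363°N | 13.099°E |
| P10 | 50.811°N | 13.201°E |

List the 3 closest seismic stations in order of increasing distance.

P5, P10, P6

Distances from 51.050°N, 13.413°E:
P3: √((-0.516·111.32)² + (0.522·69.92)²) = √(3299.48227 + 1332.12152) = 68.056 km
P4: √((0.581·111.32)² + (0.610·69.92)²) = √(4183.10398 + 1819.12486) = 77.474 km
P5: √((-0.240·111.32)² + (0.009·69.92)²) = √(713.78740 + 0.39599) = 26.724 km
P6: √((-0.299·111.32)² + (0.263·69.92)²) = √(1107.86992 + 338.15385) = 38.027 km
P7: √((0.587·111.32)² + (-0.578·69.92)²) = √(4269.94811 + 1633.27200) = 76.832 km
P8: √((0.415·111.32)² + (-0.061·69.92)²) = √(2134.23672 + 18.19125) = 46.394 km
P9: √((0.313·111.32)² + (-0.314·69.92)²) = √(1214.04580 + 482.01676) = 41.183 km
P10: √((-0.239·111.32)² + (-0.212·69.92)²) = √(707.85157 + 219.72251) = 30.456 km
Sorted: P5 (26.724 km) < P10 (30.456 km) < P6 (38.027 km) < P9 (41.183 km) < P8 (46.394 km) < …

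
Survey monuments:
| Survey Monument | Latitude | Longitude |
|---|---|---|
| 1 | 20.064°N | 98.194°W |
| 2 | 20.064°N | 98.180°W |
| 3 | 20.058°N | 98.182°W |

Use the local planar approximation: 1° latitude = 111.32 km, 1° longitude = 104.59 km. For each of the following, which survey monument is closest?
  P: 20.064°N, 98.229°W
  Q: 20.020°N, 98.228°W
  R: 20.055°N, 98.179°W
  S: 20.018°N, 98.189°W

P at 20.064°N, 98.229°W:
  1: 3.661 km
  2: 5.125 km
  3: 4.961 km
  → nearest: 1 (3.661 km)
Q at 20.020°N, 98.228°W:
  1: 6.053 km
  2: 7.014 km
  3: 6.406 km
  → nearest: 1 (6.053 km)
R at 20.055°N, 98.179°W:
  1: 1.861 km
  2: 1.007 km
  3: 0.458 km
  → nearest: 3 (0.458 km)
S at 20.018°N, 98.189°W:
  1: 5.147 km
  2: 5.207 km
  3: 4.513 km
  → nearest: 3 (4.513 km)

P→1; Q→1; R→3; S→3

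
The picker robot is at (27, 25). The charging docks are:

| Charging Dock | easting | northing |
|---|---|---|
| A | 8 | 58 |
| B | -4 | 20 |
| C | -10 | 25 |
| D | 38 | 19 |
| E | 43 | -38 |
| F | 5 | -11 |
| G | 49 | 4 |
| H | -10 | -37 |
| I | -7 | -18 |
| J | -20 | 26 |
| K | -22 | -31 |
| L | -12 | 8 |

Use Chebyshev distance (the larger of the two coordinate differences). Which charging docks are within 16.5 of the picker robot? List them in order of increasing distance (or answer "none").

D

Distances from (27, 25):
A: 33
B: 31
C: 37
D: 11
E: 63
F: 36
G: 22
H: 62
I: 43
J: 47
K: 56
L: 39
Threshold 16.5: D (11) is within range.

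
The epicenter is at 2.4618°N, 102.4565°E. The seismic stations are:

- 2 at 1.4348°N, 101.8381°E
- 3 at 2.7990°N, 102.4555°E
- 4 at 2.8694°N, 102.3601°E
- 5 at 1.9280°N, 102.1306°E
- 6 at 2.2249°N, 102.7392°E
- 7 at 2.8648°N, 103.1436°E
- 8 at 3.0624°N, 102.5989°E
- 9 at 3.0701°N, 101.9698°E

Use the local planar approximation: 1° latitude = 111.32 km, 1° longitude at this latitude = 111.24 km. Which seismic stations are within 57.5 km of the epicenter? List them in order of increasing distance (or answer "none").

Distances from 2.4618°N, 102.4565°E:
2: 133.4261 km
3: 37.5373 km
4: 46.6240 km
5: 69.6084 km
6: 41.0416 km
7: 88.6262 km
8: 68.7097 km
9: 86.6986 km
Threshold 57.5 km: 3 (37.5373 km), 6 (41.0416 km), 4 (46.6240 km) are within range.

3, 6, 4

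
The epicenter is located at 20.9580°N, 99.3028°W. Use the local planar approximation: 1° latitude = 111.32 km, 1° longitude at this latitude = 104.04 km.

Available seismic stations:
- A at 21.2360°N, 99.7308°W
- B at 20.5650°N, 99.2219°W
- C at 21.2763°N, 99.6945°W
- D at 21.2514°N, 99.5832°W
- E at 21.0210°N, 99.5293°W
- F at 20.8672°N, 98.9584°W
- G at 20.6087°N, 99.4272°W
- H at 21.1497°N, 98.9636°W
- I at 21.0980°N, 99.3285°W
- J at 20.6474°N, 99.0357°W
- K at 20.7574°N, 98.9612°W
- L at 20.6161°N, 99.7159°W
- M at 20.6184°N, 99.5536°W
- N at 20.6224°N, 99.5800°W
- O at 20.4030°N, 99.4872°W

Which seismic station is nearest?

Distances from 20.9580°N, 99.3028°W:
A: √((0.2780·111.32)² + (-0.4280·104.04)²) = √(957.714333 + 1982.842528) = 54.2269 km
B: √((-0.3930·111.32)² + (0.0809·104.04)²) = √(1913.954002 + 70.843128) = 44.5511 km
C: √((0.3183·111.32)² + (-0.3917·104.04)²) = √(1255.508544 + 1660.763648) = 54.0025 km
D: √((0.2934·111.32)² + (-0.2804·104.04)²) = √(1066.759734 + 851.053193) = 43.7928 km
E: √((0.0630·111.32)² + (-0.2265·104.04)²) = √(49.184413 + 555.312053) = 24.5865 km
F: √((-0.0908·111.32)² + (0.3444·104.04)²) = √(102.168753 + 1283.887506) = 37.2298 km
G: √((-0.3493·111.32)² + (-0.1244·104.04)²) = √(1511.971366 + 167.510274) = 40.9815 km
H: √((0.1917·111.32)² + (0.3392·104.04)²) = √(455.397478 + 1245.410074) = 41.2408 km
I: √((0.1400·111.32)² + (-0.0257·104.04)²) = √(242.885991 + 7.149356) = 15.8125 km
J: √((-0.3106·111.32)² + (0.2671·104.04)²) = √(1195.499223 + 772.233190) = 44.3591 km
K: √((-0.2006·111.32)² + (0.3416·104.04)²) = √(498.664271 + 1263.096149) = 41.9733 km
L: √((-0.3419·111.32)² + (-0.4131·104.04)²) = √(1448.587045 + 1847.187908) = 57.4088 km
M: √((-0.3396·111.32)² + (-0.2508·104.04)²) = √(1429.162981 + 680.856756) = 45.9350 km
N: √((-0.3356·111.32)² + (-0.2772·104.04)²) = √(1395.694283 + 831.739140) = 47.1957 km
O: √((-0.5550·111.32)² + (-0.1844·104.04)²) = √(3817.089663 + 368.063304) = 64.6928 km
Minimum: I at 15.8125 km.

I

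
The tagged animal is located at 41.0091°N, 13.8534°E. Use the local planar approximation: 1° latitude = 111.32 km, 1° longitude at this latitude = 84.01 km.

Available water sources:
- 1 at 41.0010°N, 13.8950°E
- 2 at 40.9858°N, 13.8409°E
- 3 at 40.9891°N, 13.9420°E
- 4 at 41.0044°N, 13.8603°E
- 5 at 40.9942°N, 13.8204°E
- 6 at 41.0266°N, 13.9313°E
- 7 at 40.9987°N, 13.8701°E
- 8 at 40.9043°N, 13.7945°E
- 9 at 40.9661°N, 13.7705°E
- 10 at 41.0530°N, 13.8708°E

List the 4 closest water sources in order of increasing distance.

Distances from 41.0091°N, 13.8534°E:
1: √((-0.0081·111.32)² + (0.0416·84.01)²) = √(0.813048 + 12.213739) = 3.6093 km
2: √((-0.0233·111.32)² + (-0.0125·84.01)²) = √(6.727570 + 1.102763) = 2.7983 km
3: √((-0.0200·111.32)² + (0.0886·84.01)²) = √(4.956857 + 55.402506) = 7.7691 km
4: √((-0.0047·111.32)² + (0.0069·84.01)²) = √(0.273742 + 0.336016) = 0.7809 km
5: √((-0.0149·111.32)² + (-0.0330·84.01)²) = √(2.751180 + 7.685814) = 3.2306 km
6: √((0.0175·111.32)² + (0.0779·84.01)²) = √(3.795094 + 42.828896) = 6.8282 km
7: √((-0.0104·111.32)² + (0.0167·84.01)²) = √(1.340334 + 1.968316) = 1.8190 km
8: √((-0.1048·111.32)² + (-0.0589·84.01)²) = √(136.103396 + 24.484574) = 12.6723 km
9: √((-0.0430·111.32)² + (-0.0829·84.01)²) = √(22.913071 + 48.503271) = 8.4508 km
10: √((0.0439·111.32)² + (0.0174·84.01)²) = √(23.882261 + 2.136783) = 5.1009 km
Sorted: 4 (0.7809 km) < 7 (1.8190 km) < 2 (2.7983 km) < 5 (3.2306 km) < 1 (3.6093 km) < 10 (5.1009 km) < …

4, 7, 2, 5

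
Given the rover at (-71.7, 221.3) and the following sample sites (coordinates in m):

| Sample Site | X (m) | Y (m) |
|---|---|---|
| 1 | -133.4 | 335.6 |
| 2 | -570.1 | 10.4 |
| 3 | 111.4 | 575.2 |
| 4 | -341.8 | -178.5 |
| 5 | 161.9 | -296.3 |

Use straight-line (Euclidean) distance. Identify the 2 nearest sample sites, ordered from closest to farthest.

Distances from (-71.7, 221.3):
1: √((-61.7)² + (114.3)²) = √(3806.890 + 13064.490) = 129.9 m
2: √((-498.4)² + (-210.9)²) = √(248402.560 + 44478.810) = 541.2 m
3: √((183.1)² + (353.9)²) = √(33525.610 + 125245.210) = 398.5 m
4: √((-270.1)² + (-399.8)²) = √(72954.010 + 159840.040) = 482.5 m
5: √((233.6)² + (-517.6)²) = √(54568.960 + 267909.760) = 567.9 m
Sorted: 1 (129.9 m) < 3 (398.5 m) < 4 (482.5 m) < 2 (541.2 m) < …

1, 3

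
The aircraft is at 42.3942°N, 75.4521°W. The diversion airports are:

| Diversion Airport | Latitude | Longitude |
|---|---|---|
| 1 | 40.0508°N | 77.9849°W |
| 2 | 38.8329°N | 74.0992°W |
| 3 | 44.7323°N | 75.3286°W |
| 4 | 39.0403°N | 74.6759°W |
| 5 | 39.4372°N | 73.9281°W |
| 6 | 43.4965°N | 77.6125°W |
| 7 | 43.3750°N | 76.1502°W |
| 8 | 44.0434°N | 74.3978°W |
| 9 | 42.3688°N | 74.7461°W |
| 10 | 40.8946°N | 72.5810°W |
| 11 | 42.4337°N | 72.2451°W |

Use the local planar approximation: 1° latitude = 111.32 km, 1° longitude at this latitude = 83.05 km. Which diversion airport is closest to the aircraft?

Distances from 42.3942°N, 75.4521°W:
1: 335.1096 km
2: 412.0585 km
3: 260.4793 km
4: 378.8804 km
5: 352.6677 km
6: 217.3689 km
7: 123.6212 km
8: 203.4001 km
9: 58.7014 km
10: 291.0728 km
11: 266.3776 km
Minimum: 9 at 58.7014 km.

9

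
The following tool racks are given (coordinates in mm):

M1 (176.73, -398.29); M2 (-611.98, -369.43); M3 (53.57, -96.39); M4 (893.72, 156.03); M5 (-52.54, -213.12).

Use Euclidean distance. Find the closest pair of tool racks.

M3 and M5

Pairwise distances:
M1–M2: 789.24 mm
M1–M3: 326.06 mm
M1–M4: 906.28 mm
M1–M5: 294.71 mm
M2–M3: 719.38 mm
M2–M4: 1594.75 mm
M2–M5: 580.87 mm
M3–M4: 877.25 mm
M3–M5: 157.75 mm
M4–M5: 1015.72 mm
Closest pair: M3–M5 at 157.75 mm.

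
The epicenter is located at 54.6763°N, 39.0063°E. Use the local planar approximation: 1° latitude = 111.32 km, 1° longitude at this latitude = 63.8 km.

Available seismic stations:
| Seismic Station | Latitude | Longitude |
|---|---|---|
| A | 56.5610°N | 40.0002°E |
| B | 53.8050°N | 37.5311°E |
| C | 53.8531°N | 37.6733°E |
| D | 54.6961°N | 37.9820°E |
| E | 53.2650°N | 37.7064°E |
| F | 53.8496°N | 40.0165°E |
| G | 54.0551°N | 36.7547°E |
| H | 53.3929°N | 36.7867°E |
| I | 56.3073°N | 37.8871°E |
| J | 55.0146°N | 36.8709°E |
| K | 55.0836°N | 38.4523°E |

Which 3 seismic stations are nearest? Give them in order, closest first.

K, D, F

Distances from 54.6763°N, 39.0063°E:
A: √((1.8847·111.32)² + (0.9939·63.8)²) = √(44018.055781 + 4020.932093) = 219.1780 km
B: √((-0.8713·111.32)² + (-1.4752·63.8)²) = √(9407.664551 + 8858.152747) = 135.1511 km
C: √((-0.8232·111.32)² + (-1.3330·63.8)²) = √(8397.637409 + 7232.720061) = 125.0214 km
D: √((0.0198·111.32)² + (-1.0243·63.8)²) = √(4.858216 + 4270.666938) = 65.3875 km
E: √((-1.4113·111.32)² + (-1.2999·63.8)²) = √(24682.268842 + 6877.985326) = 177.6521 km
F: √((-0.8267·111.32)² + (1.0102·63.8)²) = √(8469.197694 + 4153.900465) = 112.3526 km
G: √((-0.6212·111.32)² + (-2.2516·63.8)²) = √(4781.996891 + 20635.920088) = 159.4300 km
H: √((-1.2834·111.32)² + (-2.2196·63.8)²) = √(20411.290569 + 20053.528046) = 201.1587 km
I: √((1.6310·111.32)² + (-1.1192·63.8)²) = √(32965.093919 + 5098.668313) = 195.0994 km
J: √((0.3383·111.32)² + (-2.1354·63.8)²) = √(1418.242158 + 18560.934332) = 141.3477 km
K: √((0.4073·111.32)² + (-0.5540·63.8)²) = √(2055.773273 + 1249.283163) = 57.4896 km
Sorted: K (57.4896 km) < D (65.3875 km) < F (112.3526 km) < C (125.0214 km) < B (135.1511 km) < …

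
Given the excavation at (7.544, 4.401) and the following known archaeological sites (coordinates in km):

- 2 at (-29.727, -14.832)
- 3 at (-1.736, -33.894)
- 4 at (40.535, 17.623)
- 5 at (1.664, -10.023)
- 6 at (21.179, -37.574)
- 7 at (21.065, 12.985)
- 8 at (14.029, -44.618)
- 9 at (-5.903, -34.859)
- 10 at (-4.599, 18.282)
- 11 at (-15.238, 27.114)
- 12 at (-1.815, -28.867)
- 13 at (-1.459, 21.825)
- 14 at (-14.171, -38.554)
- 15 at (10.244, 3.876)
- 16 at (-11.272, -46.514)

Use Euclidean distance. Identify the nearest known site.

Distances from (7.544, 4.401):
2: 41.941 km
3: 39.403 km
4: 35.542 km
5: 15.576 km
6: 44.134 km
7: 16.016 km
8: 49.446 km
9: 41.499 km
10: 18.443 km
11: 32.170 km
12: 34.559 km
13: 19.612 km
14: 48.132 km
15: 2.751 km
16: 54.281 km
Minimum: 15 at 2.751 km.

15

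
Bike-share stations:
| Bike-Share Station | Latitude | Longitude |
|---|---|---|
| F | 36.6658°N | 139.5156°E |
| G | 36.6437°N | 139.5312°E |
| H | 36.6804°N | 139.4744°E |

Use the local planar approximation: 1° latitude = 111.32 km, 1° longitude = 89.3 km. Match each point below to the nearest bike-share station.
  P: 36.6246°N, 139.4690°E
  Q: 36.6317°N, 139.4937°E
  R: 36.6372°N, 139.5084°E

P→G; Q→G; R→G

P at 36.6246°N, 139.4690°E:
  F: √((0.0412·111.32)² + (0.0466·89.3)²) = √(21.034918 + 17.317084) = 6.1929 km
  G: √((0.0191·111.32)² + (0.0622·89.3)²) = √(4.520777 + 30.852026) = 5.9475 km
  H: √((0.0558·111.32)² + (0.0054·89.3)²) = √(38.584670 + 0.232536) = 6.2303 km
  → nearest: G (5.9475 km)
Q at 36.6317°N, 139.4937°E:
  F: √((0.0341·111.32)² + (0.0219·89.3)²) = √(14.409707 + 3.824645) = 4.2702 km
  G: √((0.0120·111.32)² + (0.0375·89.3)²) = √(1.784469 + 11.214127) = 3.6054 km
  H: √((0.0487·111.32)² + (-0.0193·89.3)²) = √(29.390320 + 2.970418) = 5.6886 km
  → nearest: G (3.6054 km)
R at 36.6372°N, 139.5084°E:
  F: √((0.0286·111.32)² + (0.0072·89.3)²) = √(10.136277 + 0.413398) = 3.2480 km
  G: √((0.0065·111.32)² + (0.0228·89.3)²) = √(0.523568 + 4.145459) = 2.1608 km
  H: √((0.0432·111.32)² + (-0.0340·89.3)²) = √(23.126712 + 9.218510) = 5.6873 km
  → nearest: G (2.1608 km)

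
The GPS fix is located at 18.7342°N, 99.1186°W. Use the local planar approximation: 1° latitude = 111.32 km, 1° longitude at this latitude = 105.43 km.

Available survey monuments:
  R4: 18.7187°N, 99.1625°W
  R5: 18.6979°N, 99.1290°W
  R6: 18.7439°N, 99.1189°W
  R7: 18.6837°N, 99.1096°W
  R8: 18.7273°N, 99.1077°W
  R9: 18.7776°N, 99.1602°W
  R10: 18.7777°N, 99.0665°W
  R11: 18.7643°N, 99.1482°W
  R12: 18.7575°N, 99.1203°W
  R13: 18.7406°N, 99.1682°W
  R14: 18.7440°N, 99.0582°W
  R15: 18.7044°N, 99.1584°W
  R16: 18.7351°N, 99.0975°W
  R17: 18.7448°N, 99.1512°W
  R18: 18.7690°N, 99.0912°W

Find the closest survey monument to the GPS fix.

R6

Distances from 18.7342°N, 99.1186°W:
R4: 4.9395 km
R5: 4.1870 km
R6: 1.0803 km
R7: 5.7012 km
R8: 1.3823 km
R9: 6.5251 km
R10: 7.3226 km
R11: 4.5789 km
R12: 2.5999 km
R13: 5.2776 km
R14: 6.4607 km
R15: 5.3490 km
R16: 2.2268 km
R17: 3.6339 km
R18: 4.8324 km
Minimum: R6 at 1.0803 km.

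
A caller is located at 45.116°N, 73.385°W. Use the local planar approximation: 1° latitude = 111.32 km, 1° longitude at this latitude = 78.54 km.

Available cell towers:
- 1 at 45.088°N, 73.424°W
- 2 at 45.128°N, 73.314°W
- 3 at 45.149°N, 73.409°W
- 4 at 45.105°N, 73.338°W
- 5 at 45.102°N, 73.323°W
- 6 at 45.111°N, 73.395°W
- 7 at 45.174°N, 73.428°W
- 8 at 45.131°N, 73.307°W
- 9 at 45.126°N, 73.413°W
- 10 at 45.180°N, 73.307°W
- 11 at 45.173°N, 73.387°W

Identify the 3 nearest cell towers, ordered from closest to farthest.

6, 9, 4

Distances from 45.116°N, 73.385°W:
1: 4.370 km
2: 5.734 km
3: 4.129 km
4: 3.889 km
5: 5.113 km
6: 0.963 km
7: 7.286 km
8: 6.350 km
9: 2.465 km
10: 9.396 km
11: 6.347 km
Sorted: 6 (0.963 km) < 9 (2.465 km) < 4 (3.889 km) < 3 (4.129 km) < 1 (4.370 km) < …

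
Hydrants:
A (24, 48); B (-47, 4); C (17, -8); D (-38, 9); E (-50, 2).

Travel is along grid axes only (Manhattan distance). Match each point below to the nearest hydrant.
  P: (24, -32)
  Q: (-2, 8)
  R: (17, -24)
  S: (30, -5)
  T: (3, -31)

P at (24, -32):
  A: |0| + |80| = 0 + 80 = 80
  B: |-71| + |36| = 71 + 36 = 107
  C: |-7| + |24| = 7 + 24 = 31
  D: |-62| + |41| = 62 + 41 = 103
  E: |-74| + |34| = 74 + 34 = 108
  → nearest: C (31)
Q at (-2, 8):
  A: |26| + |40| = 26 + 40 = 66
  B: |-45| + |-4| = 45 + 4 = 49
  C: |19| + |-16| = 19 + 16 = 35
  D: |-36| + |1| = 36 + 1 = 37
  E: |-48| + |-6| = 48 + 6 = 54
  → nearest: C (35)
R at (17, -24):
  A: |7| + |72| = 7 + 72 = 79
  B: |-64| + |28| = 64 + 28 = 92
  C: |0| + |16| = 0 + 16 = 16
  D: |-55| + |33| = 55 + 33 = 88
  E: |-67| + |26| = 67 + 26 = 93
  → nearest: C (16)
S at (30, -5):
  A: |-6| + |53| = 6 + 53 = 59
  B: |-77| + |9| = 77 + 9 = 86
  C: |-13| + |-3| = 13 + 3 = 16
  D: |-68| + |14| = 68 + 14 = 82
  E: |-80| + |7| = 80 + 7 = 87
  → nearest: C (16)
T at (3, -31):
  A: |21| + |79| = 21 + 79 = 100
  B: |-50| + |35| = 50 + 35 = 85
  C: |14| + |23| = 14 + 23 = 37
  D: |-41| + |40| = 41 + 40 = 81
  E: |-53| + |33| = 53 + 33 = 86
  → nearest: C (37)

P→C; Q→C; R→C; S→C; T→C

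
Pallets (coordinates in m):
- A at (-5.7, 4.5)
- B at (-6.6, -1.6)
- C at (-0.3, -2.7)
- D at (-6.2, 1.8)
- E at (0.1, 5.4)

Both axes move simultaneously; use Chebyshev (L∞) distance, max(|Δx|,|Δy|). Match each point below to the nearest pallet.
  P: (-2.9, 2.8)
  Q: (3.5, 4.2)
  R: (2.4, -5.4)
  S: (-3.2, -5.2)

P at (-2.9, 2.8):
  A: max(|-2.8|, |1.7|) = 2.8000 m
  B: max(|-3.7|, |-4.4|) = 4.4000 m
  C: max(|2.6|, |-5.5|) = 5.5000 m
  D: max(|-3.3|, |-1.0|) = 3.3000 m
  E: max(|3.0|, |2.6|) = 3.0000 m
  → nearest: A (2.8000 m)
Q at (3.5, 4.2):
  A: max(|-9.2|, |0.3|) = 9.2000 m
  B: max(|-10.1|, |-5.8|) = 10.1000 m
  C: max(|-3.8|, |-6.9|) = 6.9000 m
  D: max(|-9.7|, |-2.4|) = 9.7000 m
  E: max(|-3.4|, |1.2|) = 3.4000 m
  → nearest: E (3.4000 m)
R at (2.4, -5.4):
  A: max(|-8.1|, |9.9|) = 9.9000 m
  B: max(|-9.0|, |3.8|) = 9.0000 m
  C: max(|-2.7|, |2.7|) = 2.7000 m
  D: max(|-8.6|, |7.2|) = 8.6000 m
  E: max(|-2.3|, |10.8|) = 10.8000 m
  → nearest: C (2.7000 m)
S at (-3.2, -5.2):
  A: max(|-2.5|, |9.7|) = 9.7000 m
  B: max(|-3.4|, |3.6|) = 3.6000 m
  C: max(|2.9|, |2.5|) = 2.9000 m
  D: max(|-3.0|, |7.0|) = 7.0000 m
  E: max(|3.3|, |10.6|) = 10.6000 m
  → nearest: C (2.9000 m)

P→A; Q→E; R→C; S→C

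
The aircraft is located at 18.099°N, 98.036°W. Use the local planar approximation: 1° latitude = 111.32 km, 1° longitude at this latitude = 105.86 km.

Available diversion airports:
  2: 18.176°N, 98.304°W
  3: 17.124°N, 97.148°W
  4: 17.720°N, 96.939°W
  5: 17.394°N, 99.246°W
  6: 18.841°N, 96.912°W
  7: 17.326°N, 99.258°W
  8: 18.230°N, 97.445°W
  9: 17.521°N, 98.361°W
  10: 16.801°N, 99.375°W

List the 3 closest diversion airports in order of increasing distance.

2, 8, 9

Distances from 18.099°N, 98.036°W:
2: √((0.077·111.32)² + (-0.268·105.86)²) = √(73.47301 + 804.88414) = 29.637 km
3: √((-0.975·111.32)² + (0.888·105.86)²) = √(11780.28037 + 8836.69185) = 143.586 km
4: √((-0.379·111.32)² + (1.097·105.86)²) = √(1780.01973 + 13485.80993) = 123.555 km
5: √((-0.705·111.32)² + (-1.210·105.86)²) = √(6159.20458 + 16407.20181) = 150.221 km
6: √((0.742·111.32)² + (1.124·105.86)²) = √(6822.66749 + 14157.82050) = 144.846 km
7: √((-0.773·111.32)² + (-1.222·105.86)²) = √(7404.66446 + 16734.24762) = 155.367 km
8: √((0.131·111.32)² + (0.591·105.86)²) = √(212.66156 + 3914.16150) = 64.240 km
9: √((-0.578·111.32)² + (-0.325·105.86)²) = √(4140.01650 + 1183.66962) = 72.964 km
10: √((-1.298·111.32)² + (-1.339·105.86)²) = √(20878.33108 + 20092.08160) = 202.411 km
Sorted: 2 (29.637 km) < 8 (64.240 km) < 9 (72.964 km) < 4 (123.555 km) < 3 (143.586 km) < …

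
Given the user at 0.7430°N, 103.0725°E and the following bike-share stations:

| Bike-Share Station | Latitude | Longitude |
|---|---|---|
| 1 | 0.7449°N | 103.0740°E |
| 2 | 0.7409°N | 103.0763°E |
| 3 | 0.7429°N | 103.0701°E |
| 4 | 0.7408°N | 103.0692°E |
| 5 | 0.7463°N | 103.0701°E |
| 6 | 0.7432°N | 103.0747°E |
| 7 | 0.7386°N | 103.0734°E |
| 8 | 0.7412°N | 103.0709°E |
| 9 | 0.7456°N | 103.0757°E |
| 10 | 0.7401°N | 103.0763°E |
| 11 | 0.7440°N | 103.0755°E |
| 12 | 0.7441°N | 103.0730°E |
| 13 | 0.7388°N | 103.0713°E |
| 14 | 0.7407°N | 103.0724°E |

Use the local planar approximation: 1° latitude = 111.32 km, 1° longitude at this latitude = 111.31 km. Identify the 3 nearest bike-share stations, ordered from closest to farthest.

Distances from 0.7430°N, 103.0725°E:
1: 0.2695 km
2: 0.4833 km
3: 0.2674 km
4: 0.4415 km
5: 0.4542 km
6: 0.2459 km
7: 0.4999 km
8: 0.2681 km
9: 0.4590 km
10: 0.5321 km
11: 0.3520 km
12: 0.1345 km
13: 0.4862 km
14: 0.2563 km
Sorted: 12 (0.1345 km) < 6 (0.2459 km) < 14 (0.2563 km) < 3 (0.2674 km) < 8 (0.2681 km) < …

12, 6, 14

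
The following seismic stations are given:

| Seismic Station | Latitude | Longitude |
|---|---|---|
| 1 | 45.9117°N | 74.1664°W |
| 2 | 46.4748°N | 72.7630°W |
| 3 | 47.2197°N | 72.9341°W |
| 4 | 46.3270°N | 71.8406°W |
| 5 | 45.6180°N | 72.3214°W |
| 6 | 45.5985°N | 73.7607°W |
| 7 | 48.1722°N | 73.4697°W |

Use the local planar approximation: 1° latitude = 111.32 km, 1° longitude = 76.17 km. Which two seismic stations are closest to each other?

1 and 6

Pairwise distances:
1–6: √((-0.3132·111.32)² + (0.4057·76.17)²) = √(1215.597791 + 954.944049) = 46.5891 km
2–4: √((-0.1478·111.32)² + (0.9224·76.17)²) = √(270.704368 + 4936.356309) = 72.1600 km
2–3: √((0.7449·111.32)² + (-0.1711·76.17)²) = √(6876.102530 + 169.850930) = 83.9402 km
4–5: √((-0.7090·111.32)² + (-0.4808·76.17)²) = √(6229.294534 + 1341.210143) = 87.0086 km
2–5: √((-0.8568·111.32)² + (0.4416·76.17)²) = √(9097.149063 + 1131.425703) = 101.1364 km
5–6: √((-0.0195·111.32)² + (-1.4393·76.17)²) = √(4.712112 + 12019.061626) = 109.6530 km
3–7: √((0.9525·111.32)² + (-0.5356·76.17)²) = √(11242.848643 + 1664.366814) = 113.6099 km
2–6: √((-0.8763·111.32)² + (-0.9977·76.17)²) = √(9515.947092 + 5775.210995) = 123.6574 km
1–2: √((0.5631·111.32)² + (1.4034·76.17)²) = √(3929.320464 + 11426.963906) = 123.9205 km
3–4: √((-0.8927·111.32)² + (1.0935·76.17)²) = √(9875.462970 + 6937.539773) = 129.6650 km
1–5: √((-0.2937·111.32)² + (1.8450·76.17)²) = √(1068.942362 + 19749.706782) = 144.2867 km
4–6: √((-0.7285·111.32)² + (-1.9201·76.17)²) = √(6576.661775 + 21390.237489) = 167.2331 km
1–3: √((1.3080·111.32)² + (1.2323·76.17)²) = √(21201.270315 + 8810.505125) = 173.2391 km
1–4: √((0.4153·111.32)² + (2.3258·76.17)²) = √(2137.323484 + 31384.314238) = 183.0892 km
3–5: √((-1.6017·111.32)² + (0.6127·76.17)²) = √(31791.333612 + 2178.029069) = 184.3078 km
3–6: √((-1.6212·111.32)² + (-0.8266·76.17)²) = √(32570.137009 + 3964.228807) = 191.1397 km
2–7: √((1.6974·111.32)² + (-0.7067·76.17)²) = √(35703.828768 + 2897.597737) = 196.4725 km
4–7: √((1.8452·111.32)² + (-1.6291·76.17)²) = √(42192.308430 + 15397.967497) = 239.9797 km
1–7: √((2.2605·111.32)² + (0.6967·76.17)²) = √(63322.115862 + 2816.174309) = 257.1737 km
6–7: √((2.5737·111.32)² + (0.2910·76.17)²) = √(82084.704750 + 491.308060) = 287.3604 km
5–7: √((2.5542·111.32)² + (-1.1483·76.17)²) = √(80845.564244 + 7650.303080) = 297.4825 km
Closest pair: 1–6 at 46.5891 km.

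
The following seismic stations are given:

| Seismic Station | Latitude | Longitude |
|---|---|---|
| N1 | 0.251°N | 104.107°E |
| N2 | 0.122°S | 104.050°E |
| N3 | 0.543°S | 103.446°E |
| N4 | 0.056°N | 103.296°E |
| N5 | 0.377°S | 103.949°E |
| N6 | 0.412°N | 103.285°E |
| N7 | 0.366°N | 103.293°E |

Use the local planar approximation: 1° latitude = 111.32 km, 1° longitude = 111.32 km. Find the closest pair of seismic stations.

Pairwise distances:
N1–N2: √((-0.373·111.32)² + (-0.057·111.32)²) = √(1724.10638 + 40.26207) = 42.004 km
N1–N3: √((-0.794·111.32)² + (-0.661·111.32)²) = √(7812.45269 + 5414.38725) = 115.008 km
N1–N4: √((-0.195·111.32)² + (-0.811·111.32)²) = √(471.21121 + 8150.57229) = 92.854 km
N1–N5: √((-0.628·111.32)² + (-0.158·111.32)²) = √(4887.26269 + 309.35744) = 72.088 km
N1–N6: √((0.161·111.32)² + (-0.822·111.32)²) = √(321.21672 + 8373.17235) = 93.244 km
N1–N7: √((0.115·111.32)² + (-0.814·111.32)²) = √(163.88608 + 8210.98399) = 91.514 km
N2–N3: √((-0.421·111.32)² + (-0.604·111.32)²) = √(2196.39571 + 4520.85182) = 81.959 km
N2–N4: √((0.178·111.32)² + (-0.754·111.32)²) = √(392.63264 + 7045.13123) = 86.242 km
N2–N5: √((-0.255·111.32)² + (-0.101·111.32)²) = √(805.79906 + 126.41224) = 30.532 km
N2–N6: √((0.534·111.32)² + (-0.765·111.32)²) = √(3533.69376 + 7252.19154) = 103.855 km
N2–N7: √((0.488·111.32)² + (-0.757·111.32)²) = √(2951.11436 + 7101.30481) = 100.262 km
N3–N4: √((0.599·111.32)² + (-0.150·111.32)²) = √(4446.31309 + 278.82320) = 68.740 km
N3–N5: √((0.166·111.32)² + (0.503·111.32)²) = √(341.47788 + 3135.32356) = 58.964 km
N3–N6: √((0.955·111.32)² + (-0.161·111.32)²) = √(11301.94367 + 321.21672) = 107.811 km
N3–N7: √((0.909·111.32)² + (-0.153·111.32)²) = √(10239.39181 + 290.08766) = 102.613 km
N4–N5: √((-0.433·111.32)² + (0.653·111.32)²) = √(2323.39039 + 5284.12105) = 87.221 km
N4–N6: √((0.356·111.32)² + (-0.011·111.32)²) = √(1570.53056 + 1.49945) = 39.649 km
N4–N7: √((0.310·111.32)² + (-0.003·111.32)²) = √(1190.88488 + 0.11153) = 34.511 km
N5–N6: √((0.789·111.32)² + (-0.664·111.32)²) = √(7714.36888 + 5463.64602) = 114.796 km
N5–N7: √((0.743·111.32)² + (-0.656·111.32)²) = √(6841.06982 + 5332.78499) = 110.335 km
N6–N7: √((-0.046·111.32)² + (0.008·111.32)²) = √(26.22177 + 0.79310) = 5.198 km
Closest pair: N6–N7 at 5.198 km.

N6 and N7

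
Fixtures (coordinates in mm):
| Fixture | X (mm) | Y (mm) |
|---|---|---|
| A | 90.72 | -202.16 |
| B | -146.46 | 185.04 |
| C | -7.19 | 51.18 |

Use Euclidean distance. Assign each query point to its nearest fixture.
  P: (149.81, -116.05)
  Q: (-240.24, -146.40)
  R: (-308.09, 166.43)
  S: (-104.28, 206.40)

P→A; Q→C; R→B; S→B

P at (149.81, -116.05):
  A: 104.43 mm
  B: 422.41 mm
  C: 229.38 mm
  → nearest: A (104.43 mm)
Q at (-240.24, -146.40):
  A: 335.62 mm
  B: 344.45 mm
  C: 305.53 mm
  → nearest: C (305.53 mm)
R at (-308.09, 166.43):
  A: 543.05 mm
  B: 162.70 mm
  C: 322.22 mm
  → nearest: B (162.70 mm)
S at (-104.28, 206.40):
  A: 452.71 mm
  B: 47.28 mm
  C: 183.08 mm
  → nearest: B (47.28 mm)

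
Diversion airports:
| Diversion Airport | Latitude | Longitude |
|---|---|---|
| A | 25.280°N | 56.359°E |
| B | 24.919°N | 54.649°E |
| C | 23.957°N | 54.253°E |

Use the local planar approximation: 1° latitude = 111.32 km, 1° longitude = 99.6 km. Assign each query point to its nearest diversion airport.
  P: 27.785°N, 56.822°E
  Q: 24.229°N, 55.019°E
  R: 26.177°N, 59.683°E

P→A; Q→C; R→A

P at 27.785°N, 56.822°E:
  A: 282.644 km
  B: 385.527 km
  C: 497.051 km
  → nearest: A (282.644 km)
Q at 24.229°N, 55.019°E:
  A: 177.485 km
  B: 85.194 km
  C: 82.082 km
  → nearest: C (82.082 km)
R at 26.177°N, 59.683°E:
  A: 345.801 km
  B: 520.576 km
  C: 594.616 km
  → nearest: A (345.801 km)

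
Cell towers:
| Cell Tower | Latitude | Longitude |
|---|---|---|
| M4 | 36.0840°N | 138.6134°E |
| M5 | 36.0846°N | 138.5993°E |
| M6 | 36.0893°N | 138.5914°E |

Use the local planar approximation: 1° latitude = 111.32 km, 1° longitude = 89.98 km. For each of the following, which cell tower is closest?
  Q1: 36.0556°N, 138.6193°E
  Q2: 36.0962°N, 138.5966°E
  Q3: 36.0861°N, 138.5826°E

Q1 at 36.0556°N, 138.6193°E:
  M4: 3.2058 km
  M5: 3.6960 km
  M6: 4.5140 km
  → nearest: M4 (3.2058 km)
Q2 at 36.0962°N, 138.5966°E:
  M4: 2.0321 km
  M5: 1.3140 km
  M6: 0.8994 km
  → nearest: M6 (0.8994 km)
Q3 at 36.0861°N, 138.5826°E:
  M4: 2.7812 km
  M5: 1.5119 km
  M6: 0.8683 km
  → nearest: M6 (0.8683 km)

Q1→M4; Q2→M6; Q3→M6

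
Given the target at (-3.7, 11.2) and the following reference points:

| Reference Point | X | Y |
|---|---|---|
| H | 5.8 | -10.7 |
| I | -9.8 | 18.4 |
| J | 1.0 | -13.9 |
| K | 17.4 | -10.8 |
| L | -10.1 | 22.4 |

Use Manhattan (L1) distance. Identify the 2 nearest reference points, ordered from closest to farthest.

Distances from (-3.7, 11.2):
H: 31.4
I: 13.3
J: 29.8
K: 43.1
L: 17.6
Sorted: I (13.3) < L (17.6) < J (29.8) < H (31.4) < …

I, L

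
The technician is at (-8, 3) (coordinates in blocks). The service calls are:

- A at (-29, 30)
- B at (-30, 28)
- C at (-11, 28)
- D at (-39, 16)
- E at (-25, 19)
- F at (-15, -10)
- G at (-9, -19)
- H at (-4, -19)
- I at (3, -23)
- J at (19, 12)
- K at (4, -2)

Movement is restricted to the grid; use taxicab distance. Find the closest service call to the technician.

K

Distances from (-8, 3):
A: 48 blocks
B: 47 blocks
C: 28 blocks
D: 44 blocks
E: 33 blocks
F: 20 blocks
G: 23 blocks
H: 26 blocks
I: 37 blocks
J: 36 blocks
K: 17 blocks
Minimum: K at 17 blocks.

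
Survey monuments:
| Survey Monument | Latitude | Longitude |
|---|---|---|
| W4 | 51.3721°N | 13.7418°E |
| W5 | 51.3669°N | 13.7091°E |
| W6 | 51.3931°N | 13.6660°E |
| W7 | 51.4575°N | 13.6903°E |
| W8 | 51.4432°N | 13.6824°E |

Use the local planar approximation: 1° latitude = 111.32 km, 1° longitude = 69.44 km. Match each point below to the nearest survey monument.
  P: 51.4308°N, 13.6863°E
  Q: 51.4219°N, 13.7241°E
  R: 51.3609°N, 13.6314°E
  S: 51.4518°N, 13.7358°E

P→W8; Q→W8; R→W6; S→W7

P at 51.4308°N, 13.6863°E:
  W4: √((-0.0587·111.32)² + (0.0555·69.44)²) = √(42.699481 + 14.852699) = 7.5863 km
  W5: √((-0.0639·111.32)² + (0.0228·69.44)²) = √(50.599720 + 2.506624) = 7.2874 km
  W6: √((-0.0377·111.32)² + (-0.0203·69.44)²) = √(17.612828 + 1.987062) = 4.4272 km
  W7: √((0.0267·111.32)² + (0.0040·69.44)²) = √(8.834234 + 0.077151) = 2.9852 km
  W8: √((0.0124·111.32)² + (-0.0039·69.44)²) = √(1.905416 + 0.073341) = 1.4067 km
  → nearest: W8 (1.4067 km)
Q at 51.4219°N, 13.7241°E:
  W4: √((-0.0498·111.32)² + (0.0177·69.44)²) = √(30.733009 + 1.510657) = 5.6784 km
  W5: √((-0.0550·111.32)² + (-0.0150·69.44)²) = √(37.486231 + 1.084931) = 6.2106 km
  W6: √((-0.0288·111.32)² + (-0.0581·69.44)²) = √(10.278539 + 16.276900) = 5.1532 km
  W7: √((0.0356·111.32)² + (-0.0338·69.44)²) = √(15.705306 + 5.508747) = 4.6059 km
  W8: √((0.0213·111.32)² + (-0.0417·69.44)²) = √(5.622191 + 8.384777) = 3.7426 km
  → nearest: W8 (3.7426 km)
R at 51.3609°N, 13.6314°E:
  W4: √((0.0112·111.32)² + (0.1104·69.44)²) = √(1.554470 + 58.770254) = 7.7669 km
  W5: √((0.0060·111.32)² + (0.0777·69.44)²) = √(0.446117 + 29.111291) = 5.4367 km
  W6: √((0.0322·111.32)² + (0.0346·69.44)²) = √(12.848669 + 5.772602) = 4.3152 km
  W7: √((0.0966·111.32)² + (0.0589·69.44)²) = √(115.638020 + 16.728231) = 11.5051 km
  W8: √((0.0823·111.32)² + (0.0510·69.44)²) = √(83.935574 + 12.541797) = 9.8223 km
  → nearest: W6 (4.3152 km)
S at 51.4518°N, 13.7358°E:
  W4: √((-0.0797·111.32)² + (0.0060·69.44)²) = √(78.716004 + 0.173589) = 8.8820 km
  W5: √((-0.0849·111.32)² + (-0.0267·69.44)²) = √(89.322686 + 3.437494) = 9.6312 km
  W6: √((-0.0587·111.32)² + (-0.0698·69.44)²) = √(42.699481 + 23.492556) = 8.1358 km
  W7: √((0.0057·111.32)² + (-0.0455·69.44)²) = √(0.402621 + 9.982567) = 3.2226 km
  W8: √((-0.0086·111.32)² + (-0.0534·69.44)²) = √(0.916523 + 13.749976) = 3.8297 km
  → nearest: W7 (3.2226 km)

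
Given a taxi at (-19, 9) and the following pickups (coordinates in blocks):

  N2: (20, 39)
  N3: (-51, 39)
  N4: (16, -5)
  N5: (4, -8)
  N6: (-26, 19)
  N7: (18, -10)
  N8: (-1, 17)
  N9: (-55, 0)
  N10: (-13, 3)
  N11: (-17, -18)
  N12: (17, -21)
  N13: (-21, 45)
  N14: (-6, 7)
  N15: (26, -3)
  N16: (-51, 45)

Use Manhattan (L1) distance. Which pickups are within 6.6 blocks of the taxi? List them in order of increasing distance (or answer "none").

none

Distances from (-19, 9):
N2: |39| + |30| = 39 + 30 = 69 blocks
N3: |-32| + |30| = 32 + 30 = 62 blocks
N4: |35| + |-14| = 35 + 14 = 49 blocks
N5: |23| + |-17| = 23 + 17 = 40 blocks
N6: |-7| + |10| = 7 + 10 = 17 blocks
N7: |37| + |-19| = 37 + 19 = 56 blocks
N8: |18| + |8| = 18 + 8 = 26 blocks
N9: |-36| + |-9| = 36 + 9 = 45 blocks
N10: |6| + |-6| = 6 + 6 = 12 blocks
N11: |2| + |-27| = 2 + 27 = 29 blocks
N12: |36| + |-30| = 36 + 30 = 66 blocks
N13: |-2| + |36| = 2 + 36 = 38 blocks
N14: |13| + |-2| = 13 + 2 = 15 blocks
N15: |45| + |-12| = 45 + 12 = 57 blocks
N16: |-32| + |36| = 32 + 36 = 68 blocks
Threshold 6.6 blocks: none within range.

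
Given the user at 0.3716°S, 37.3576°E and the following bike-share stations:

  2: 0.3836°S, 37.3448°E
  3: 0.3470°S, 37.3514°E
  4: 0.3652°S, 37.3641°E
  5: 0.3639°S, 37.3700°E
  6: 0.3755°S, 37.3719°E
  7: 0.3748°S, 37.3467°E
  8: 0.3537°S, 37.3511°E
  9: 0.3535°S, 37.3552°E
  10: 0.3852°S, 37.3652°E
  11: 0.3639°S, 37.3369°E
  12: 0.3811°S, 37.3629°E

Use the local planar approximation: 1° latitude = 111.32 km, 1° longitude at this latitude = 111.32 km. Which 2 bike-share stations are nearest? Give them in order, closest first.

4, 12

Distances from 0.3716°S, 37.3576°E:
2: 1.9532 km
3: 2.8241 km
4: 1.0155 km
5: 1.6249 km
6: 1.6500 km
7: 1.2646 km
8: 2.1199 km
9: 2.0325 km
10: 1.7343 km
11: 2.4586 km
12: 1.2110 km
Sorted: 4 (1.0155 km) < 12 (1.2110 km) < 7 (1.2646 km) < 5 (1.6249 km) < …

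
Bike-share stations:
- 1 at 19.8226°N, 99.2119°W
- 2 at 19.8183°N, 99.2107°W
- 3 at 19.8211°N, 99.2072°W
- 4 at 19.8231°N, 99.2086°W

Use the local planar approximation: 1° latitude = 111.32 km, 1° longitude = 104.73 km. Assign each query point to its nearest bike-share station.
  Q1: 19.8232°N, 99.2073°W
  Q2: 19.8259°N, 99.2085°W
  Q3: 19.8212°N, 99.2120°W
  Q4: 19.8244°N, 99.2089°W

Q1 at 19.8232°N, 99.2073°W:
  1: √((-0.0006·111.32)² + (-0.0046·104.73)²) = √(0.004461 + 0.232091) = 0.4864 km
  2: √((-0.0049·111.32)² + (-0.0034·104.73)²) = √(0.297535 + 0.126794) = 0.6514 km
  3: √((-0.0021·111.32)² + (0.0001·104.73)²) = √(0.054649 + 0.000110) = 0.2340 km
  4: √((-0.0001·111.32)² + (-0.0013·104.73)²) = √(0.000124 + 0.018537) = 0.1366 km
  → nearest: 4 (0.1366 km)
Q2 at 19.8259°N, 99.2085°W:
  1: √((-0.0033·111.32)² + (-0.0034·104.73)²) = √(0.134950 + 0.126794) = 0.5116 km
  2: √((-0.0076·111.32)² + (-0.0022·104.73)²) = √(0.715770 + 0.053087) = 0.8768 km
  3: √((-0.0048·111.32)² + (0.0013·104.73)²) = √(0.285515 + 0.018537) = 0.5514 km
  4: √((-0.0028·111.32)² + (-0.0001·104.73)²) = √(0.097154 + 0.000110) = 0.3119 km
  → nearest: 4 (0.3119 km)
Q3 at 19.8212°N, 99.2120°W:
  1: √((0.0014·111.32)² + (0.0001·104.73)²) = √(0.024289 + 0.000110) = 0.1562 km
  2: √((-0.0029·111.32)² + (0.0013·104.73)²) = √(0.104218 + 0.018537) = 0.3504 km
  3: √((-0.0001·111.32)² + (0.0048·104.73)²) = √(0.000124 + 0.252711) = 0.5028 km
  4: √((0.0019·111.32)² + (0.0034·104.73)²) = √(0.044736 + 0.126794) = 0.4142 km
  → nearest: 1 (0.1562 km)
Q4 at 19.8244°N, 99.2089°W:
  1: √((-0.0018·111.32)² + (-0.0030·104.73)²) = √(0.040151 + 0.098715) = 0.3726 km
  2: √((-0.0061·111.32)² + (-0.0018·104.73)²) = √(0.461112 + 0.035538) = 0.7047 km
  3: √((-0.0033·111.32)² + (0.0017·104.73)²) = √(0.134950 + 0.031699) = 0.4082 km
  4: √((-0.0013·111.32)² + (0.0003·104.73)²) = √(0.020943 + 0.000987) = 0.1481 km
  → nearest: 4 (0.1481 km)

Q1→4; Q2→4; Q3→1; Q4→4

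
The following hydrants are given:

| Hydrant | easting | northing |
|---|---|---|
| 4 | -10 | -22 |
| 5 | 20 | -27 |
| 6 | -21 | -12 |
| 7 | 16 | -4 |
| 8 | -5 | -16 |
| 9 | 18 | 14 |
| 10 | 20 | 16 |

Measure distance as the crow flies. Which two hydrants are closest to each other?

9 and 10

Pairwise distances:
9–10: 2.8
4–8: 7.8
4–6: 14.9
6–8: 16.5
7–9: 18.1
7–10: 20.4
5–7: 23.3
7–8: 24.2
5–8: 27.3
4–5: 30.4
4–7: 31.6
8–9: 37.8
6–7: 37.9
8–10: 40.6
5–9: 41.0
5–10: 43.0
5–6: 43.7
4–9: 45.6
6–9: 46.9
4–10: 48.4
6–10: 49.6
Closest pair: 9–10 at 2.8.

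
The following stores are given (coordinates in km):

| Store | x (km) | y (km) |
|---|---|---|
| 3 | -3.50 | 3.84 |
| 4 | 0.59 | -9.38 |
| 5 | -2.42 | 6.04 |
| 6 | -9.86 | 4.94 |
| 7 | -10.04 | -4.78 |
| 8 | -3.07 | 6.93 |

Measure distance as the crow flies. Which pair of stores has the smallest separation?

Pairwise distances:
3–4: 13.84 km
3–5: 2.45 km
3–6: 6.45 km
3–7: 10.82 km
3–8: 3.12 km
4–5: 15.71 km
4–6: 17.73 km
4–7: 11.58 km
4–8: 16.72 km
5–6: 7.52 km
5–7: 13.23 km
5–8: 1.10 km
6–7: 9.72 km
6–8: 7.08 km
7–8: 13.63 km
Closest pair: 5–8 at 1.10 km.

5 and 8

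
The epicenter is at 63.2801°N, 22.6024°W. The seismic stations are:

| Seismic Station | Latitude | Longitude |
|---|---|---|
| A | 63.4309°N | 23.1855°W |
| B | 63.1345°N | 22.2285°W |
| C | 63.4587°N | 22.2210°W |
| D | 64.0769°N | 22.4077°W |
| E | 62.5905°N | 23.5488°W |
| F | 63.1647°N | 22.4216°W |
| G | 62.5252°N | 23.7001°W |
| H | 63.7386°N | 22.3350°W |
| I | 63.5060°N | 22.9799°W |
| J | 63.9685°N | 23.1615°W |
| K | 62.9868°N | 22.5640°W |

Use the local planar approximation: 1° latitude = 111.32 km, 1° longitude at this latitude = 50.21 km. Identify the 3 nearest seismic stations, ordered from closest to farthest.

F, B, C

Distances from 63.2801°N, 22.6024°W:
A: √((0.1508·111.32)² + (-0.5831·50.21)²) = √(281.805249 + 857.169137) = 33.7487 km
B: √((-0.1456·111.32)² + (0.3739·50.21)²) = √(262.705488 + 352.445016) = 24.8022 km
C: √((0.1786·111.32)² + (0.3814·50.21)²) = √(395.284063 + 366.726100) = 27.6045 km
D: √((0.7968·111.32)² + (0.1947·50.21)²) = √(7867.650262 + 95.567967) = 89.2369 km
E: √((-0.6896·111.32)² + (-0.9464·50.21)²) = √(5893.060517 + 2258.031031) = 90.2834 km
F: √((-0.1154·111.32)² + (0.1808·50.21)²) = √(165.028143 + 82.409503) = 15.7302 km
G: √((-0.7549·111.32)² + (-1.0977·50.21)²) = √(7061.959882 + 3037.720214) = 100.4972 km
H: √((0.4585·111.32)² + (0.2674·50.21)²) = √(2605.104058 + 180.261611) = 52.7766 km
I: √((0.2259·111.32)² + (-0.3775·50.21)²) = √(632.381064 + 359.264541) = 31.4904 km
J: √((0.6884·111.32)² + (-0.5591·50.21)²) = √(5872.568870 + 788.060259) = 81.6127 km
K: √((-0.2933·111.32)² + (0.0384·50.21)²) = √(1066.032687 + 3.717431) = 32.7070 km
Sorted: F (15.7302 km) < B (24.8022 km) < C (27.6045 km) < I (31.4904 km) < K (32.7070 km) < …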